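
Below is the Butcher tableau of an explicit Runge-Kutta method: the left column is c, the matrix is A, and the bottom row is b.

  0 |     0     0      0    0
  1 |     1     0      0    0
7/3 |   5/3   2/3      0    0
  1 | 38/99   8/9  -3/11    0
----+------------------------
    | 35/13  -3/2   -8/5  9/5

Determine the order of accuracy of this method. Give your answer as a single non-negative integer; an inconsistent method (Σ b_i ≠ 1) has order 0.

0

b = (35/13, -3/2, -8/5, 9/5)
c = (0, 1, 7/3, 1)
Ac = (0, 0, 2/3, 25/99)
Σ b_i: 35/13·1 + (-3/2)·1 + (-8/5)·1 + 9/5·1 = 181/130 ≠ 1 ⇒ order 0.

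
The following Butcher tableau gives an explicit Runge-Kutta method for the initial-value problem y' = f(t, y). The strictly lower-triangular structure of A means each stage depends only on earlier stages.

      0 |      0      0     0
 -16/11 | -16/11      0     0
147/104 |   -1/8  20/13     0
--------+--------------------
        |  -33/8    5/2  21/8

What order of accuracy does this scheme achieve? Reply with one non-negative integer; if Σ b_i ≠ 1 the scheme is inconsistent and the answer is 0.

1

b = (-33/8, 5/2, 21/8)
c = (0, -16/11, 147/104)
Ac = (0, 0, -320/143)
Σ b_i: (-33/8)·1 + 5/2·1 + 21/8·1 = 1 ✓
b·c: 5/2·(-16/11) + 21/8·147/104 = 677/9152 ≠ 1/2 ⇒ order 1.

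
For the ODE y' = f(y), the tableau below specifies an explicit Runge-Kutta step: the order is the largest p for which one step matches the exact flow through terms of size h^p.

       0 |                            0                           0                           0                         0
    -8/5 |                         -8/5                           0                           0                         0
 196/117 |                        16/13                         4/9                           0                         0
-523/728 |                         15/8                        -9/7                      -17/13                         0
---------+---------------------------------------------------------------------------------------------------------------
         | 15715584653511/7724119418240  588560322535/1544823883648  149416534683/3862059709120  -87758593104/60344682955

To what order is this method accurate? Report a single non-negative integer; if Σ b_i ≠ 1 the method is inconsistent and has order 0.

3

b = (15715584653511/7724119418240, 588560322535/1544823883648, 149416534683/3862059709120, -87758593104/60344682955)
c = (0, -8/5, 196/117, -523/728)
Ac = (0, 0, -32/45, -7108/53235)
Σ b_i: 15715584653511/7724119418240·1 + 588560322535/1544823883648·1 + 149416534683/3862059709120·1 + (-87758593104/60344682955)·1 = 1 ✓
b·c: 588560322535/1544823883648·(-8/5) + 149416534683/3862059709120·196/117 + (-87758593104/60344682955)·(-523/728) = 1/2 ✓
b·c²: 588560322535/1544823883648·64/25 + 149416534683/3862059709120·38416/13689 + (-87758593104/60344682955)·273529/529984 = 1/3 ✓
b·Ac: 149416534683/3862059709120·(-32/45) + (-87758593104/60344682955)·(-7108/53235) = 1/6 ✓
b·c³: 588560322535/1544823883648·(-512/125) + 149416534683/3862059709120·7529536/1601613 + (-87758593104/60344682955)·(-143055667/385828352) = -19913610170234687/23722701763269600 ≠ 1/4 ⇒ order 3.
b·(c∘Ac): 149416534683/3862059709120·(-6272/5265) + (-87758593104/60344682955)·929371/9688770 = -2183841221386/11767213176225 ≠ 1/8
b·Ac²: 149416534683/3862059709120·256/225 + (-87758593104/60344682955)·(-216790832/31142475) = 1076809353738724/105904918586025 ≠ 1/12
b·A²c: (-87758593104/60344682955)·544/585 = -1224119862784/905170244325 ≠ 1/24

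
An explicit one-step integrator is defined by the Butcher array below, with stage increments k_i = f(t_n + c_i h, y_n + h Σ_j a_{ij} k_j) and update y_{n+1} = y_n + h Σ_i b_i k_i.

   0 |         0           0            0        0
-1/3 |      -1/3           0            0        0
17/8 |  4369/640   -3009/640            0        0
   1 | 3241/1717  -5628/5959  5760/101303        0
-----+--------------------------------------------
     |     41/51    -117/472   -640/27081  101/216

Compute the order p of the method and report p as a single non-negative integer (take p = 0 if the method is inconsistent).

4

b = (41/51, -117/472, -640/27081, 101/216)
c = (0, -1/3, 17/8, 1)
Ac = (0, 0, 1003/640, 44/101)
Σ b_i: 41/51·1 + (-117/472)·1 + (-640/27081)·1 + 101/216·1 = 1 ✓
b·c: (-117/472)·(-1/3) + (-640/27081)·17/8 + 101/216·1 = 1/2 ✓
b·c²: (-117/472)·1/9 + (-640/27081)·289/64 + 101/216·1 = 1/3 ✓
b·Ac: (-640/27081)·1003/640 + 101/216·44/101 = 1/6 ✓
b·c³: (-117/472)·(-1/27) + (-640/27081)·4913/512 + 101/216·1 = 1/4 ✓
b·(c∘Ac): (-640/27081)·17051/5120 + 101/216·44/101 = 1/8 ✓
b·Ac²: (-640/27081)·(-1003/1920) + 101/216·46/303 = 1/12 ✓
b·A²c: 101/216·9/101 = 1/24 ✓; 4 stages ⇒ order 4.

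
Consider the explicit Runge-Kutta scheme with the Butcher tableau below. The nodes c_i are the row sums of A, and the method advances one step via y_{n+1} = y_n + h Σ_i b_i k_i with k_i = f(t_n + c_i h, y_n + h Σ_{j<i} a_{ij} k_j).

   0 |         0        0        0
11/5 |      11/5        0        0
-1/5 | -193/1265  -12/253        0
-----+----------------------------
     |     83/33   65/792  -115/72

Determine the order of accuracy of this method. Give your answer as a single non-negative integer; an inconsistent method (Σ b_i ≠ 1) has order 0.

3

b = (83/33, 65/792, -115/72)
c = (0, 11/5, -1/5)
Ac = (0, 0, -12/115)
Σ b_i: 83/33·1 + 65/792·1 + (-115/72)·1 = 1 ✓
b·c: 65/792·11/5 + (-115/72)·(-1/5) = 1/2 ✓
b·c²: 65/792·121/25 + (-115/72)·1/25 = 1/3 ✓
b·Ac: (-115/72)·(-12/115) = 1/6 ✓; 3 stages ⇒ order 3.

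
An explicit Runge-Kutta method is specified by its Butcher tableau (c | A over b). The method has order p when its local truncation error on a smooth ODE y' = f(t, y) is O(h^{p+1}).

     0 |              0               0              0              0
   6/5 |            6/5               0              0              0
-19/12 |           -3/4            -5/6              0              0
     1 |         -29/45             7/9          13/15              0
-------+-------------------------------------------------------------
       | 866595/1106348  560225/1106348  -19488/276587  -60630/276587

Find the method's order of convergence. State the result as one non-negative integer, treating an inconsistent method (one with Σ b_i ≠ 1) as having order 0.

3

b = (866595/1106348, 560225/1106348, -19488/276587, -60630/276587)
c = (0, 6/5, -19/12, 1)
Ac = (0, 0, -1, -79/180)
Σ b_i: 866595/1106348·1 + 560225/1106348·1 + (-19488/276587)·1 + (-60630/276587)·1 = 1 ✓
b·c: 560225/1106348·6/5 + (-19488/276587)·(-19/12) + (-60630/276587)·1 = 1/2 ✓
b·c²: 560225/1106348·36/25 + (-19488/276587)·361/144 + (-60630/276587)·1 = 1/3 ✓
b·Ac: (-19488/276587)·(-1) + (-60630/276587)·(-79/180) = 1/6 ✓
b·c³: 560225/1106348·216/125 + (-19488/276587)·(-6859/1728) + (-60630/276587)·1 = 23286733/24892830 ≠ 1/4 ⇒ order 3.
b·(c∘Ac): (-19488/276587)·19/12 + (-60630/276587)·(-79/180) = -25477/1659522 ≠ 1/8
b·Ac²: (-19488/276587)·(-6/5) + (-60630/276587)·35561/10800 = -12689993/19914264 ≠ 1/12
b·A²c: (-60630/276587)·(-13/15) = 52546/276587 ≠ 1/24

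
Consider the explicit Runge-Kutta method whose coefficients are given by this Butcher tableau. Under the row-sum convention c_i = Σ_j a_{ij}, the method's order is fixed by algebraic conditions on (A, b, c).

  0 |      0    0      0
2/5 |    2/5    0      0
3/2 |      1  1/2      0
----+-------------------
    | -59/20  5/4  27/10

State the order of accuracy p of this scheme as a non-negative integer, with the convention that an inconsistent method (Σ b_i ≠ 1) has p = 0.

b = (-59/20, 5/4, 27/10)
c = (0, 2/5, 3/2)
Ac = (0, 0, 1/5)
Σ b_i: (-59/20)·1 + 5/4·1 + 27/10·1 = 1 ✓
b·c: 5/4·2/5 + 27/10·3/2 = 91/20 ≠ 1/2 ⇒ order 1.

1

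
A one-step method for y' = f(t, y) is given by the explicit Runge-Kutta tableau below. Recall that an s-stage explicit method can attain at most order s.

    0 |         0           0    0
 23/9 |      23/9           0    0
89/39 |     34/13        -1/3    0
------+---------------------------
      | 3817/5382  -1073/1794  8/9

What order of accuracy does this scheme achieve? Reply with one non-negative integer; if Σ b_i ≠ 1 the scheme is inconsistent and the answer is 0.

b = (3817/5382, -1073/1794, 8/9)
c = (0, 23/9, 89/39)
Ac = (0, 0, -23/27)
Σ b_i: 3817/5382·1 + (-1073/1794)·1 + 8/9·1 = 1 ✓
b·c: (-1073/1794)·23/9 + 8/9·89/39 = 1/2 ✓
b·c²: (-1073/1794)·529/81 + 8/9·7921/1521 = 59381/82134 ≠ 1/3 ⇒ order 2.
b·Ac: 8/9·(-23/27) = -184/243 ≠ 1/6

2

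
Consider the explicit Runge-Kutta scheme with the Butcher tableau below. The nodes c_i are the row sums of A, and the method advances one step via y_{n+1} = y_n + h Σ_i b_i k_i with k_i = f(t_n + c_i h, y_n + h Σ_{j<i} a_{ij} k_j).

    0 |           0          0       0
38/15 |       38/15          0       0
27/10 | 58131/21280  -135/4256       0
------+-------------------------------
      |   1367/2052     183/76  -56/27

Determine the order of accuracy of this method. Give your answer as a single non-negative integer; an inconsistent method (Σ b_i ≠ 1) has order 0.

b = (1367/2052, 183/76, -56/27)
c = (0, 38/15, 27/10)
Ac = (0, 0, -9/112)
Σ b_i: 1367/2052·1 + 183/76·1 + (-56/27)·1 = 1 ✓
b·c: 183/76·38/15 + (-56/27)·27/10 = 1/2 ✓
b·c²: 183/76·1444/225 + (-56/27)·729/100 = 1/3 ✓
b·Ac: (-56/27)·(-9/112) = 1/6 ✓; 3 stages ⇒ order 3.

3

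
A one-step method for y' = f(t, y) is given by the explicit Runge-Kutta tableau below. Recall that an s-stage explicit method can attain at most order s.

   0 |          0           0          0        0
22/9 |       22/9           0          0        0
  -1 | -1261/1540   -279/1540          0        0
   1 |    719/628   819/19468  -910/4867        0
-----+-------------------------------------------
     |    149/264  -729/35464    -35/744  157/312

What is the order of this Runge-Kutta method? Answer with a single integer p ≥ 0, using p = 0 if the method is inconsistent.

b = (149/264, -729/35464, -35/744, 157/312)
c = (0, 22/9, -1, 1)
Ac = (0, 0, -31/70, 91/314)
Σ b_i: 149/264·1 + (-729/35464)·1 + (-35/744)·1 + 157/312·1 = 1 ✓
b·c: (-729/35464)·22/9 + (-35/744)·(-1) + 157/312·1 = 1/2 ✓
b·c²: (-729/35464)·484/81 + (-35/744)·1 + 157/312·1 = 1/3 ✓
b·Ac: (-35/744)·(-31/70) + 157/312·91/314 = 1/6 ✓
b·c³: (-729/35464)·10648/729 + (-35/744)·(-1) + 157/312·1 = 1/4 ✓
b·(c∘Ac): (-35/744)·31/70 + 157/312·91/314 = 1/8 ✓
b·Ac²: (-35/744)·(-341/315) + 157/312·91/1413 = 1/12 ✓
b·A²c: 157/312·13/157 = 1/24 ✓; 4 stages ⇒ order 4.

4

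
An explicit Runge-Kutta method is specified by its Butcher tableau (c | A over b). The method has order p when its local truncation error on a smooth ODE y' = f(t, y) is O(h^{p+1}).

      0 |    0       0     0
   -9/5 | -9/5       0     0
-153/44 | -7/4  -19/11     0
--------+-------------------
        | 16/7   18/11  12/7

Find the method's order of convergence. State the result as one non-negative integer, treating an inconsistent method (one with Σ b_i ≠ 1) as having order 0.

b = (16/7, 18/11, 12/7)
c = (0, -9/5, -153/44)
Ac = (0, 0, 171/55)
Σ b_i: 16/7·1 + 18/11·1 + 12/7·1 = 62/11 ≠ 1 ⇒ order 0.

0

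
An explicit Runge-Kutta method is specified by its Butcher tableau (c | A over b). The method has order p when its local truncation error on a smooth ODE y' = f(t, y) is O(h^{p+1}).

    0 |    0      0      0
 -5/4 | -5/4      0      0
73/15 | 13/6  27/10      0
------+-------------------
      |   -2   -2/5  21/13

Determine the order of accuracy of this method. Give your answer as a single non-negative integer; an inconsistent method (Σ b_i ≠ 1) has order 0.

b = (-2, -2/5, 21/13)
c = (0, -5/4, 73/15)
Ac = (0, 0, -27/8)
Σ b_i: (-2)·1 + (-2/5)·1 + 21/13·1 = -51/65 ≠ 1 ⇒ order 0.

0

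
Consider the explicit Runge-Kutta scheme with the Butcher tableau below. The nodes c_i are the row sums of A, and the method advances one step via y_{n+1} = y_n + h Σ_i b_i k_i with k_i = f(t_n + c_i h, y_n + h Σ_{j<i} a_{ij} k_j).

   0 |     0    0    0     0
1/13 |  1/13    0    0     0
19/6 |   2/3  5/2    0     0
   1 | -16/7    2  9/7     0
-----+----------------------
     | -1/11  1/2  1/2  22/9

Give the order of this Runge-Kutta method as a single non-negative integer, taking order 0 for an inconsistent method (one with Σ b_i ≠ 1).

b = (-1/11, 1/2, 1/2, 22/9)
c = (0, 1/13, 19/6, 1)
Ac = (0, 0, 5/26, 769/182)
Σ b_i: (-1/11)·1 + 1/2·1 + 1/2·1 + 22/9·1 = 332/99 ≠ 1 ⇒ order 0.

0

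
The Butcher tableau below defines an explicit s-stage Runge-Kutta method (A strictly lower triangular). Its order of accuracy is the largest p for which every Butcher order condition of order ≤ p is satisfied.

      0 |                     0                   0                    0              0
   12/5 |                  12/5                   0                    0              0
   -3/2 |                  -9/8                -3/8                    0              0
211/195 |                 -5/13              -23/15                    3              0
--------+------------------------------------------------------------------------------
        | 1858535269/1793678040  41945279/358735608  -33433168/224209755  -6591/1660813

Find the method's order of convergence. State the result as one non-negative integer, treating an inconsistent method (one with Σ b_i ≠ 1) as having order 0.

3

b = (1858535269/1793678040, 41945279/358735608, -33433168/224209755, -6591/1660813)
c = (0, 12/5, -3/2, 211/195)
Ac = (0, 0, -9/10, -409/50)
Σ b_i: 1858535269/1793678040·1 + 41945279/358735608·1 + (-33433168/224209755)·1 + (-6591/1660813)·1 = 1 ✓
b·c: 41945279/358735608·12/5 + (-33433168/224209755)·(-3/2) + (-6591/1660813)·211/195 = 1/2 ✓
b·c²: 41945279/358735608·144/25 + (-33433168/224209755)·9/4 + (-6591/1660813)·44521/38025 = 1/3 ✓
b·Ac: (-33433168/224209755)·(-9/10) + (-6591/1660813)·(-409/50) = 1/6 ✓
b·c³: 41945279/358735608·1728/125 + (-33433168/224209755)·(-27/8) + (-6591/1660813)·9393931/7414875 = 3950974007/1868414625 ≠ 1/4 ⇒ order 3.
b·(c∘Ac): (-33433168/224209755)·27/20 + (-6591/1660813)·(-86299/9750) = -68998389/415203250 ≠ 1/8
b·Ac²: (-33433168/224209755)·(-54/25) + (-6591/1660813)·(-1041/500) = 10973063/33216260 ≠ 1/12
b·A²c: (-6591/1660813)·(-27/10) = 177957/16608130 ≠ 1/24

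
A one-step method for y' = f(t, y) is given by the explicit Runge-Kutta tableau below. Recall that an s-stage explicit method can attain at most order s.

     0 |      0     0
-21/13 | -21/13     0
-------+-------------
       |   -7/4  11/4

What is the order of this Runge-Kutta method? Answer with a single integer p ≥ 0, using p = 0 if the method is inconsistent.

1

b = (-7/4, 11/4)
c = (0, -21/13)
Σ b_i: (-7/4)·1 + 11/4·1 = 1 ✓
b·c: 11/4·(-21/13) = -231/52 ≠ 1/2 ⇒ order 1.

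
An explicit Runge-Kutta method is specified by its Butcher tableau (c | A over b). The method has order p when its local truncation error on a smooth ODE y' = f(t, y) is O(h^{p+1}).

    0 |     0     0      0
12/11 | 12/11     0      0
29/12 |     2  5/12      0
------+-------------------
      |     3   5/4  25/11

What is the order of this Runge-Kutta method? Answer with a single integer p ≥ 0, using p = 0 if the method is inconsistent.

b = (3, 5/4, 25/11)
c = (0, 12/11, 29/12)
Ac = (0, 0, 5/11)
Σ b_i: 3·1 + 5/4·1 + 25/11·1 = 287/44 ≠ 1 ⇒ order 0.

0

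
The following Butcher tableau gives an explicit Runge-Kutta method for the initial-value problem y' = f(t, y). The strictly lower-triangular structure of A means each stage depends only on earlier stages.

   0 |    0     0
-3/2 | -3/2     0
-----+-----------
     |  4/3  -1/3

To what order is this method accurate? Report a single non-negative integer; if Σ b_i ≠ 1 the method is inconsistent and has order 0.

2

b = (4/3, -1/3)
c = (0, -3/2)
Σ b_i: 4/3·1 + (-1/3)·1 = 1 ✓
b·c: (-1/3)·(-3/2) = 1/2 ✓; 2 stages ⇒ order 2.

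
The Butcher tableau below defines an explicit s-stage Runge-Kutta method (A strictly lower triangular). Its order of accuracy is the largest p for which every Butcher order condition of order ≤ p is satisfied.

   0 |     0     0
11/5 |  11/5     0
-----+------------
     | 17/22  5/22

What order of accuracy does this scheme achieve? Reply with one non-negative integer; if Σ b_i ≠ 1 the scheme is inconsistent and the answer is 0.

2

b = (17/22, 5/22)
c = (0, 11/5)
Σ b_i: 17/22·1 + 5/22·1 = 1 ✓
b·c: 5/22·11/5 = 1/2 ✓; 2 stages ⇒ order 2.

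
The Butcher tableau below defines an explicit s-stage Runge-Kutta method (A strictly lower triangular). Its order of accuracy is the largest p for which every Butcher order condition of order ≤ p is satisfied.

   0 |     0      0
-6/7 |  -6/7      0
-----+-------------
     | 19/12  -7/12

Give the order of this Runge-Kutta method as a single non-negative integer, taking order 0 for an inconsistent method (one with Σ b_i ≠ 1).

b = (19/12, -7/12)
c = (0, -6/7)
Σ b_i: 19/12·1 + (-7/12)·1 = 1 ✓
b·c: (-7/12)·(-6/7) = 1/2 ✓; 2 stages ⇒ order 2.

2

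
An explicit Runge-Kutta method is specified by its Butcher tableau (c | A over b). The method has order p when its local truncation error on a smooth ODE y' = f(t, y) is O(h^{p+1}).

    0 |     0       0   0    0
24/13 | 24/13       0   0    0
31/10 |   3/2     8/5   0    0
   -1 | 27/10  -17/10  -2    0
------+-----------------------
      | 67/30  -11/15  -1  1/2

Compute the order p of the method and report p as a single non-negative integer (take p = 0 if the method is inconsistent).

b = (67/30, -11/15, -1, 1/2)
c = (0, 24/13, 31/10, -1)
Ac = (0, 0, 192/65, -607/65)
Σ b_i: 67/30·1 + (-11/15)·1 + (-1)·1 + 1/2·1 = 1 ✓
b·c: (-11/15)·24/13 + (-1)·31/10 + 1/2·(-1) = -322/65 ≠ 1/2 ⇒ order 1.

1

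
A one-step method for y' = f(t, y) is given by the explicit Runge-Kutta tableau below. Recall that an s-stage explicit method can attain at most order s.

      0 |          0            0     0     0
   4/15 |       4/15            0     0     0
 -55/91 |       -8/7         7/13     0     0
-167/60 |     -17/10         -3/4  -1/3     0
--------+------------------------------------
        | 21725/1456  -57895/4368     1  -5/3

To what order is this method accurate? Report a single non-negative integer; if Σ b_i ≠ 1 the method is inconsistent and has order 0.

b = (21725/1456, -57895/4368, 1, -5/3)
c = (0, 4/15, -55/91, -167/60)
Ac = (0, 0, 28/195, 2/1365)
Σ b_i: 21725/1456·1 + (-57895/4368)·1 + 1·1 + (-5/3)·1 = 1 ✓
b·c: (-57895/4368)·4/15 + 1·(-55/91) + (-5/3)·(-167/60) = 1/2 ✓
b·c²: (-57895/4368)·16/225 + 1·3025/8281 + (-5/3)·27889/3600 = -80424611/5962320 ≠ 1/3 ⇒ order 2.
b·Ac: 1·28/195 + (-5/3)·2/1365 = 578/4095 ≠ 1/6

2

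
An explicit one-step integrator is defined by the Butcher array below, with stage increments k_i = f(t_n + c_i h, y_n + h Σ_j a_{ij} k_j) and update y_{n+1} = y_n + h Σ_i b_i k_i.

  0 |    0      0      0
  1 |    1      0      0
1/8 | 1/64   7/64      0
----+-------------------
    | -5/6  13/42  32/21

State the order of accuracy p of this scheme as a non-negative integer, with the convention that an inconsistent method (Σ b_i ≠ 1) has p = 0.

b = (-5/6, 13/42, 32/21)
c = (0, 1, 1/8)
Ac = (0, 0, 7/64)
Σ b_i: (-5/6)·1 + 13/42·1 + 32/21·1 = 1 ✓
b·c: 13/42·1 + 32/21·1/8 = 1/2 ✓
b·c²: 13/42·1 + 32/21·1/64 = 1/3 ✓
b·Ac: 32/21·7/64 = 1/6 ✓; 3 stages ⇒ order 3.

3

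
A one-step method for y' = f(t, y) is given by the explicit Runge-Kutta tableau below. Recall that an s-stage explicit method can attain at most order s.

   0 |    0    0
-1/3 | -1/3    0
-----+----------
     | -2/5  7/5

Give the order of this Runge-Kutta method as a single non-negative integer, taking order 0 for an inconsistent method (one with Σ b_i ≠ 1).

1

b = (-2/5, 7/5)
c = (0, -1/3)
Σ b_i: (-2/5)·1 + 7/5·1 = 1 ✓
b·c: 7/5·(-1/3) = -7/15 ≠ 1/2 ⇒ order 1.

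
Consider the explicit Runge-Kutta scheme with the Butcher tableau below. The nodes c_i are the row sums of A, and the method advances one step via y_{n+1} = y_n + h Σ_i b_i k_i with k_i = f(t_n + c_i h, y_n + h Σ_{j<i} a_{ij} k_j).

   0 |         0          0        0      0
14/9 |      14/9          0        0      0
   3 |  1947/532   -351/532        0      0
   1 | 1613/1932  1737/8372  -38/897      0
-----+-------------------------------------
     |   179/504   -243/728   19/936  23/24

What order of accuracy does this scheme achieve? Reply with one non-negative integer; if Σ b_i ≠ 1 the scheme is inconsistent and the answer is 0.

4

b = (179/504, -243/728, 19/936, 23/24)
c = (0, 14/9, 3, 1)
Ac = (0, 0, -39/38, 9/46)
Σ b_i: 179/504·1 + (-243/728)·1 + 19/936·1 + 23/24·1 = 1 ✓
b·c: (-243/728)·14/9 + 19/936·3 + 23/24·1 = 1/2 ✓
b·c²: (-243/728)·196/81 + 19/936·9 + 23/24·1 = 1/3 ✓
b·Ac: 19/936·(-39/38) + 23/24·9/46 = 1/6 ✓
b·c³: (-243/728)·2744/729 + 19/936·27 + 23/24·1 = 1/4 ✓
b·(c∘Ac): 19/936·(-117/38) + 23/24·9/46 = 1/8 ✓
b·Ac²: 19/936·(-91/57) + 23/24·25/207 = 1/12 ✓
b·A²c: 23/24·1/23 = 1/24 ✓; 4 stages ⇒ order 4.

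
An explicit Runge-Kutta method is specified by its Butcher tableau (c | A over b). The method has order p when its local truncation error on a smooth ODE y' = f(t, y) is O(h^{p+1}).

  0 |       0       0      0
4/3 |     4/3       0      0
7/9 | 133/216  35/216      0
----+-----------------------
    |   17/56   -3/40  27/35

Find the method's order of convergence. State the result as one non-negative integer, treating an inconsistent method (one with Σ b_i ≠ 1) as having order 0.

b = (17/56, -3/40, 27/35)
c = (0, 4/3, 7/9)
Ac = (0, 0, 35/162)
Σ b_i: 17/56·1 + (-3/40)·1 + 27/35·1 = 1 ✓
b·c: (-3/40)·4/3 + 27/35·7/9 = 1/2 ✓
b·c²: (-3/40)·16/9 + 27/35·49/81 = 1/3 ✓
b·Ac: 27/35·35/162 = 1/6 ✓; 3 stages ⇒ order 3.

3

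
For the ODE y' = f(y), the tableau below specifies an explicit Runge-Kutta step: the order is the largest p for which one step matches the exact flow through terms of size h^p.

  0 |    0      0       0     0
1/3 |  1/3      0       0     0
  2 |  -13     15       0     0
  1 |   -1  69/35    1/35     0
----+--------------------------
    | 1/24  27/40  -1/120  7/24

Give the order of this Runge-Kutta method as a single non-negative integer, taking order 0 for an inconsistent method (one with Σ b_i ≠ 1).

b = (1/24, 27/40, -1/120, 7/24)
c = (0, 1/3, 2, 1)
Ac = (0, 0, 5, 5/7)
Σ b_i: 1/24·1 + 27/40·1 + (-1/120)·1 + 7/24·1 = 1 ✓
b·c: 27/40·1/3 + (-1/120)·2 + 7/24·1 = 1/2 ✓
b·c²: 27/40·1/9 + (-1/120)·4 + 7/24·1 = 1/3 ✓
b·Ac: (-1/120)·5 + 7/24·5/7 = 1/6 ✓
b·c³: 27/40·1/27 + (-1/120)·8 + 7/24·1 = 1/4 ✓
b·(c∘Ac): (-1/120)·10 + 7/24·5/7 = 1/8 ✓
b·Ac²: (-1/120)·5/3 + 7/24·1/3 = 1/12 ✓
b·A²c: 7/24·1/7 = 1/24 ✓; 4 stages ⇒ order 4.

4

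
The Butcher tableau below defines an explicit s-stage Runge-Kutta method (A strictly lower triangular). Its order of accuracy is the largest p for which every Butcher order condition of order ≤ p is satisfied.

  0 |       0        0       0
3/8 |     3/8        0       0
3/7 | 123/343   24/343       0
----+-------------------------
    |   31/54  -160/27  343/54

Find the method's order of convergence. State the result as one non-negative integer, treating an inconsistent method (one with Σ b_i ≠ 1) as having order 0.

b = (31/54, -160/27, 343/54)
c = (0, 3/8, 3/7)
Ac = (0, 0, 9/343)
Σ b_i: 31/54·1 + (-160/27)·1 + 343/54·1 = 1 ✓
b·c: (-160/27)·3/8 + 343/54·3/7 = 1/2 ✓
b·c²: (-160/27)·9/64 + 343/54·9/49 = 1/3 ✓
b·Ac: 343/54·9/343 = 1/6 ✓; 3 stages ⇒ order 3.

3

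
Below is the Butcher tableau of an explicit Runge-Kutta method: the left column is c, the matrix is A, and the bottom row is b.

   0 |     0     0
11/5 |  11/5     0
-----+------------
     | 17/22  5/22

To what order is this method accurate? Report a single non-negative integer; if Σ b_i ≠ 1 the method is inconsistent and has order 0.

2

b = (17/22, 5/22)
c = (0, 11/5)
Σ b_i: 17/22·1 + 5/22·1 = 1 ✓
b·c: 5/22·11/5 = 1/2 ✓; 2 stages ⇒ order 2.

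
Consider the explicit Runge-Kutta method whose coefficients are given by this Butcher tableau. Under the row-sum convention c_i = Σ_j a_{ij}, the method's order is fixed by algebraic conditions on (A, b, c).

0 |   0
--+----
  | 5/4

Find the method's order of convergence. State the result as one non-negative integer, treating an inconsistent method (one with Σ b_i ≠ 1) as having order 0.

0

b = (5/4)
c = (0)
Σ b_i: 5/4·1 = 5/4 ≠ 1 ⇒ order 0.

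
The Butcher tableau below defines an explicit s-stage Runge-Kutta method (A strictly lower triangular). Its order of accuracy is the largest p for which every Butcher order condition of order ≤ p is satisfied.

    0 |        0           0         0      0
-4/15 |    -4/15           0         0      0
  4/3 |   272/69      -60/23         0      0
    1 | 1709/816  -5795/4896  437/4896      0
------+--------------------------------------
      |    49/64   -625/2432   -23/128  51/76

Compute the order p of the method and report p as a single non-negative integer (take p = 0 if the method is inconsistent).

4

b = (49/64, -625/2432, -23/128, 51/76)
c = (0, -4/15, 4/3, 1)
Ac = (0, 0, 16/23, 133/306)
Σ b_i: 49/64·1 + (-625/2432)·1 + (-23/128)·1 + 51/76·1 = 1 ✓
b·c: (-625/2432)·(-4/15) + (-23/128)·4/3 + 51/76·1 = 1/2 ✓
b·c²: (-625/2432)·16/225 + (-23/128)·16/9 + 51/76·1 = 1/3 ✓
b·Ac: (-23/128)·16/23 + 51/76·133/306 = 1/6 ✓
b·c³: (-625/2432)·(-64/3375) + (-23/128)·64/27 + 51/76·1 = 1/4 ✓
b·(c∘Ac): (-23/128)·64/69 + 51/76·133/306 = 1/8 ✓
b·Ac²: (-23/128)·(-64/345) + 51/76·19/255 = 1/12 ✓
b·A²c: 51/76·19/306 = 1/24 ✓; 4 stages ⇒ order 4.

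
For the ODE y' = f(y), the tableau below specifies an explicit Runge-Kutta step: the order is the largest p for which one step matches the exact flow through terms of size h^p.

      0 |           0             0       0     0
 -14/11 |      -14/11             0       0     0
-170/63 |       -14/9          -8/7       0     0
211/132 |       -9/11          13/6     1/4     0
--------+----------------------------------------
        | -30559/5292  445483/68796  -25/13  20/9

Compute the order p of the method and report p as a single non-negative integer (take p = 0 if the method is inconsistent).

2

b = (-30559/5292, 445483/68796, -25/13, 20/9)
c = (0, -14/11, -170/63, 211/132)
Ac = (0, 0, 16/11, -4757/1386)
Σ b_i: (-30559/5292)·1 + 445483/68796·1 + (-25/13)·1 + 20/9·1 = 1 ✓
b·c: 445483/68796·(-14/11) + (-25/13)·(-170/63) + 20/9·211/132 = 1/2 ✓
b·c²: 445483/68796·196/121 + (-25/13)·28900/3969 + 20/9·44521/17424 = 4157953/1920996 ≠ 1/3 ⇒ order 2.
b·Ac: (-25/13)·16/11 + 20/9·(-4757/1386) = -845210/81081 ≠ 1/6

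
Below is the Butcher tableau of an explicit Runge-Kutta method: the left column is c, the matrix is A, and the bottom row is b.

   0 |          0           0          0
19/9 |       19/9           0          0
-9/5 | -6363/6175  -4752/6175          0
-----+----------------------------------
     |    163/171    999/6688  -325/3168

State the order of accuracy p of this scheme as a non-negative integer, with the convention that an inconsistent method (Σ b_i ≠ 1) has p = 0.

b = (163/171, 999/6688, -325/3168)
c = (0, 19/9, -9/5)
Ac = (0, 0, -528/325)
Σ b_i: 163/171·1 + 999/6688·1 + (-325/3168)·1 = 1 ✓
b·c: 999/6688·19/9 + (-325/3168)·(-9/5) = 1/2 ✓
b·c²: 999/6688·361/81 + (-325/3168)·81/25 = 1/3 ✓
b·Ac: (-325/3168)·(-528/325) = 1/6 ✓; 3 stages ⇒ order 3.

3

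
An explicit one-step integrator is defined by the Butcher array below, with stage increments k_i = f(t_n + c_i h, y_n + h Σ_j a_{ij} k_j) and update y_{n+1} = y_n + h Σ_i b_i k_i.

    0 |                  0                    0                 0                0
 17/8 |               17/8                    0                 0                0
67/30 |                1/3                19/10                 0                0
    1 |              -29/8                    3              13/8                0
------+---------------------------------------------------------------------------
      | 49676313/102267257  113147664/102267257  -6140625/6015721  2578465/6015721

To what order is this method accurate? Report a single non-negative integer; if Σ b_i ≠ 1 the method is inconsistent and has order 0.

3

b = (49676313/102267257, 113147664/102267257, -6140625/6015721, 2578465/6015721)
c = (0, 17/8, 67/30, 1)
Ac = (0, 0, 323/80, 2401/240)
Σ b_i: 49676313/102267257·1 + 113147664/102267257·1 + (-6140625/6015721)·1 + 2578465/6015721·1 = 1 ✓
b·c: 113147664/102267257·17/8 + (-6140625/6015721)·67/30 + 2578465/6015721·1 = 1/2 ✓
b·c²: 113147664/102267257·289/64 + (-6140625/6015721)·4489/900 + 2578465/6015721·1 = 1/3 ✓
b·Ac: (-6140625/6015721)·323/80 + 2578465/6015721·2401/240 = 1/6 ✓
b·c³: 113147664/102267257·4913/512 + (-6140625/6015721)·300763/27000 + 2578465/6015721·1 = -563811451/1732527648 ≠ 1/4 ⇒ order 3.
b·(c∘Ac): (-6140625/6015721)·21641/2400 + 2578465/6015721·2401/240 = -2839212839/577509216 ≠ 1/8
b·Ac²: (-6140625/6015721)·5491/640 + 2578465/6015721·311789/14400 = 18111262679/34650552960 ≠ 1/12
b·A²c: 2578465/6015721·4199/640 = 2165394907/770012288 ≠ 1/24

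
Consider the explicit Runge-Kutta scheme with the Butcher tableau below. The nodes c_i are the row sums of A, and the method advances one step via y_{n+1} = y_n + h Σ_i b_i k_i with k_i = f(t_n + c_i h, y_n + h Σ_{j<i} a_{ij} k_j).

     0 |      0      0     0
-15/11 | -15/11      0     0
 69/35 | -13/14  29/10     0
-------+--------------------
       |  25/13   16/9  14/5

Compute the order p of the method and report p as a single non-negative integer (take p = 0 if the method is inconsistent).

0

b = (25/13, 16/9, 14/5)
c = (0, -15/11, 69/35)
Ac = (0, 0, -87/22)
Σ b_i: 25/13·1 + 16/9·1 + 14/5·1 = 3803/585 ≠ 1 ⇒ order 0.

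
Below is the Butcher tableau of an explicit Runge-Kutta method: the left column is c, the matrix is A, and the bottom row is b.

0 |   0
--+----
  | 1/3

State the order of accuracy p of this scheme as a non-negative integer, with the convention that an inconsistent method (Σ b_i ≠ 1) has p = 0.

0

b = (1/3)
c = (0)
Σ b_i: 1/3·1 = 1/3 ≠ 1 ⇒ order 0.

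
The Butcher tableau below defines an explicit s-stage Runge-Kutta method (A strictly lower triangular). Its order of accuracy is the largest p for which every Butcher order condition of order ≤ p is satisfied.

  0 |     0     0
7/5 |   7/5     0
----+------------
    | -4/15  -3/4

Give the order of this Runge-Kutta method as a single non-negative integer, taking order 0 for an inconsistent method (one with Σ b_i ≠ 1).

b = (-4/15, -3/4)
c = (0, 7/5)
Σ b_i: (-4/15)·1 + (-3/4)·1 = -61/60 ≠ 1 ⇒ order 0.

0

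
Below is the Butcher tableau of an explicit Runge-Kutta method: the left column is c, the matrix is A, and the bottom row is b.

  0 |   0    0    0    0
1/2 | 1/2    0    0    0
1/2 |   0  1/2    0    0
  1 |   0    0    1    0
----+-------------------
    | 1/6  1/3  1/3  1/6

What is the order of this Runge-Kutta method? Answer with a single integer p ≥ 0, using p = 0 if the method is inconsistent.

4

b = (1/6, 1/3, 1/3, 1/6)
c = (0, 1/2, 1/2, 1)
Ac = (0, 0, 1/4, 1/2)
Σ b_i: 1/6·1 + 1/3·1 + 1/3·1 + 1/6·1 = 1 ✓
b·c: 1/3·1/2 + 1/3·1/2 + 1/6·1 = 1/2 ✓
b·c²: 1/3·1/4 + 1/3·1/4 + 1/6·1 = 1/3 ✓
b·Ac: 1/3·1/4 + 1/6·1/2 = 1/6 ✓
b·c³: 1/3·1/8 + 1/3·1/8 + 1/6·1 = 1/4 ✓
b·(c∘Ac): 1/3·1/8 + 1/6·1/2 = 1/8 ✓
b·Ac²: 1/3·1/8 + 1/6·1/4 = 1/12 ✓
b·A²c: 1/6·1/4 = 1/24 ✓; 4 stages ⇒ order 4.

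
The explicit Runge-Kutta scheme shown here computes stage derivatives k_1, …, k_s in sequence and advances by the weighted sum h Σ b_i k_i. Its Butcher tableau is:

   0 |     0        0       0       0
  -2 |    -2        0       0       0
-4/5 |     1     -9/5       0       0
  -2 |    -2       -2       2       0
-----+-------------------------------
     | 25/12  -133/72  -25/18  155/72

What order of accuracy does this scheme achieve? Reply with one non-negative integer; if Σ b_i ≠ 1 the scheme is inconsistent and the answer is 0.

b = (25/12, -133/72, -25/18, 155/72)
c = (0, -2, -4/5, -2)
Ac = (0, 0, 18/5, 12/5)
Σ b_i: 25/12·1 + (-133/72)·1 + (-25/18)·1 + 155/72·1 = 1 ✓
b·c: (-133/72)·(-2) + (-25/18)·(-4/5) + 155/72·(-2) = 1/2 ✓
b·c²: (-133/72)·4 + (-25/18)·16/25 + 155/72·4 = 1/3 ✓
b·Ac: (-25/18)·18/5 + 155/72·12/5 = 1/6 ✓
b·c³: (-133/72)·(-8) + (-25/18)·(-64/125) + 155/72·(-8) = -26/15 ≠ 1/4 ⇒ order 3.
b·(c∘Ac): (-25/18)·(-72/25) + 155/72·(-24/5) = -19/3 ≠ 1/8
b·Ac²: (-25/18)·(-36/5) + 155/72·(-168/25) = -67/15 ≠ 1/12
b·A²c: 155/72·36/5 = 31/2 ≠ 1/24

3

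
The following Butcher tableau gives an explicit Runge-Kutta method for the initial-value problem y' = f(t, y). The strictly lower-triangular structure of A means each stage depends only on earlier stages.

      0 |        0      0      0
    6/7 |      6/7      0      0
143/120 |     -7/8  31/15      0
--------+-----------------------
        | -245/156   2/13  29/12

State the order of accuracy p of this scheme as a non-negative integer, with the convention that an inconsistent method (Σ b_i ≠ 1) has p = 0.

b = (-245/156, 2/13, 29/12)
c = (0, 6/7, 143/120)
Ac = (0, 0, 62/35)
Σ b_i: (-245/156)·1 + 2/13·1 + 29/12·1 = 1 ✓
b·c: 2/13·6/7 + 29/12·143/120 = 394657/131040 ≠ 1/2 ⇒ order 1.

1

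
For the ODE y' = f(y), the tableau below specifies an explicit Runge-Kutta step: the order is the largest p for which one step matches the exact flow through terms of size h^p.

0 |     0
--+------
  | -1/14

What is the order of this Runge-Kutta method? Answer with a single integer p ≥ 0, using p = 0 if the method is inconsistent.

0

b = (-1/14)
c = (0)
Σ b_i: (-1/14)·1 = -1/14 ≠ 1 ⇒ order 0.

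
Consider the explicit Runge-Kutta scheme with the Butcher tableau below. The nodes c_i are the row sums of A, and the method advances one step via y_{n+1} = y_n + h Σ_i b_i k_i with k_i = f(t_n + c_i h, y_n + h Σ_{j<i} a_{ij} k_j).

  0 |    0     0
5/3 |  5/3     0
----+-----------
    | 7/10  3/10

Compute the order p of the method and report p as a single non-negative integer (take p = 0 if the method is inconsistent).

2

b = (7/10, 3/10)
c = (0, 5/3)
Σ b_i: 7/10·1 + 3/10·1 = 1 ✓
b·c: 3/10·5/3 = 1/2 ✓; 2 stages ⇒ order 2.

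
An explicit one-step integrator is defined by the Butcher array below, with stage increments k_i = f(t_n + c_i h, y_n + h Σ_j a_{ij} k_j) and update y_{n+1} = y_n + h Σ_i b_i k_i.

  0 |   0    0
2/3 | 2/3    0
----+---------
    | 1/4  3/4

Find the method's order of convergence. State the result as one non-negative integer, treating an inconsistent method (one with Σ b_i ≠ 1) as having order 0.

2

b = (1/4, 3/4)
c = (0, 2/3)
Σ b_i: 1/4·1 + 3/4·1 = 1 ✓
b·c: 3/4·2/3 = 1/2 ✓; 2 stages ⇒ order 2.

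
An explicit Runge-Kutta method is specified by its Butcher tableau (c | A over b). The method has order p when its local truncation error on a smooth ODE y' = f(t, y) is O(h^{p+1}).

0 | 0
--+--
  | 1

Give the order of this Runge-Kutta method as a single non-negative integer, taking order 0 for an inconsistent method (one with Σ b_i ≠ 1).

b = (1)
c = (0)
Σ b_i: 1·1 = 1 ✓; 1 stage ⇒ order 1.

1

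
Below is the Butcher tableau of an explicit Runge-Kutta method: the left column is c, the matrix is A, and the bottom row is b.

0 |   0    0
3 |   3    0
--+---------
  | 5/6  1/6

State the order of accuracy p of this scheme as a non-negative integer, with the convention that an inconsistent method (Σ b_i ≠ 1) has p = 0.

2

b = (5/6, 1/6)
c = (0, 3)
Σ b_i: 5/6·1 + 1/6·1 = 1 ✓
b·c: 1/6·3 = 1/2 ✓; 2 stages ⇒ order 2.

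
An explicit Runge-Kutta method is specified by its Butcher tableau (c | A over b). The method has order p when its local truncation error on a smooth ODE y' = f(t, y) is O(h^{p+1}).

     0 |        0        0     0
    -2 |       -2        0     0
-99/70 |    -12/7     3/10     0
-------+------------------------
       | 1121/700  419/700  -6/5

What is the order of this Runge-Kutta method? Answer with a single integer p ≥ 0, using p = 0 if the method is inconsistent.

2

b = (1121/700, 419/700, -6/5)
c = (0, -2, -99/70)
Ac = (0, 0, -3/5)
Σ b_i: 1121/700·1 + 419/700·1 + (-6/5)·1 = 1 ✓
b·c: 419/700·(-2) + (-6/5)·(-99/70) = 1/2 ✓
b·c²: 419/700·4 + (-6/5)·9801/4900 = -73/12250 ≠ 1/3 ⇒ order 2.
b·Ac: (-6/5)·(-3/5) = 18/25 ≠ 1/6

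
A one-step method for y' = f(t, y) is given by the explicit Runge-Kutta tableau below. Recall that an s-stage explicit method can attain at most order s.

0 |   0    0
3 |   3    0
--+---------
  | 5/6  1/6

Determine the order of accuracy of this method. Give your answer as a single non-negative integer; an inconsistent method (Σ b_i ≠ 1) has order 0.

2

b = (5/6, 1/6)
c = (0, 3)
Σ b_i: 5/6·1 + 1/6·1 = 1 ✓
b·c: 1/6·3 = 1/2 ✓; 2 stages ⇒ order 2.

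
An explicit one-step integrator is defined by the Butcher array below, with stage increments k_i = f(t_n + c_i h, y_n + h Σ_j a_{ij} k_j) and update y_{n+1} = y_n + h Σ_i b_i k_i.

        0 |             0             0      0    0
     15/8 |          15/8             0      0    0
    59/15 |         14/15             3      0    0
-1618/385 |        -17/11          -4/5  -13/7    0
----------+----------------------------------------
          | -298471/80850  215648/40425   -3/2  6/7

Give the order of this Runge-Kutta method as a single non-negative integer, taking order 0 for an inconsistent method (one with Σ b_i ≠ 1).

2

b = (-298471/80850, 215648/40425, -3/2, 6/7)
c = (0, 15/8, 59/15, -1618/385)
Ac = (0, 0, 45/8, -1849/210)
Σ b_i: (-298471/80850)·1 + 215648/40425·1 + (-3/2)·1 + 6/7·1 = 1 ✓
b·c: 215648/40425·15/8 + (-3/2)·59/15 + 6/7·(-1618/385) = 1/2 ✓
b·c²: 215648/40425·225/64 + (-3/2)·3481/225 + 6/7·2617924/148225 = 33263248/3112725 ≠ 1/3 ⇒ order 2.
b·Ac: (-3/2)·45/8 + 6/7·(-1849/210) = -62659/3920 ≠ 1/6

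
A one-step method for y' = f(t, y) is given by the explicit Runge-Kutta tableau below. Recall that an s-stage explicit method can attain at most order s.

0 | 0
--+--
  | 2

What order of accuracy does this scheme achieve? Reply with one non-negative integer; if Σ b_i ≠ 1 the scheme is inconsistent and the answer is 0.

0

b = (2)
c = (0)
Σ b_i: 2·1 = 2 ≠ 1 ⇒ order 0.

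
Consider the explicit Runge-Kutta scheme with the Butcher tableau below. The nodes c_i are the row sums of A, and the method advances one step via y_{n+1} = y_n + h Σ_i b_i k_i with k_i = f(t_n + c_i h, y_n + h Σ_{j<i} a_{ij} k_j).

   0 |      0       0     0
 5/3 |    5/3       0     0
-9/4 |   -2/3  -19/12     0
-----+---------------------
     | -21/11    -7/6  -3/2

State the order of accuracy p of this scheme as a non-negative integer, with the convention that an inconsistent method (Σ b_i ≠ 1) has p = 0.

0

b = (-21/11, -7/6, -3/2)
c = (0, 5/3, -9/4)
Ac = (0, 0, -95/36)
Σ b_i: (-21/11)·1 + (-7/6)·1 + (-3/2)·1 = -151/33 ≠ 1 ⇒ order 0.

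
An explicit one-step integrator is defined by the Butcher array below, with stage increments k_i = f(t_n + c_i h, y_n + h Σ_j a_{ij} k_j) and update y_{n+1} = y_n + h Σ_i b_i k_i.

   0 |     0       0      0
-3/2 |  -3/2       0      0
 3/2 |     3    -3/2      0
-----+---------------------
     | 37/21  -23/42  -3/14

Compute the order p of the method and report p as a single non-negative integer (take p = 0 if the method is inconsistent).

b = (37/21, -23/42, -3/14)
c = (0, -3/2, 3/2)
Ac = (0, 0, 9/4)
Σ b_i: 37/21·1 + (-23/42)·1 + (-3/14)·1 = 1 ✓
b·c: (-23/42)·(-3/2) + (-3/14)·3/2 = 1/2 ✓
b·c²: (-23/42)·9/4 + (-3/14)·9/4 = -12/7 ≠ 1/3 ⇒ order 2.
b·Ac: (-3/14)·9/4 = -27/56 ≠ 1/6

2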